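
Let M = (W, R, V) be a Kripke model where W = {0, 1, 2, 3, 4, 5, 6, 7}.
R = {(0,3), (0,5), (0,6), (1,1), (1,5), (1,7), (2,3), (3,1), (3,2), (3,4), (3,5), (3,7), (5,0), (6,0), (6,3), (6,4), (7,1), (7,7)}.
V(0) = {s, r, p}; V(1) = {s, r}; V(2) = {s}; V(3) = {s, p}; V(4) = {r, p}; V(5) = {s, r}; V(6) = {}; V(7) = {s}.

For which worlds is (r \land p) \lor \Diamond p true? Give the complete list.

0, 2, 3, 4, 5, 6

Let φ = (r \land p) \lor \Diamond p. Evaluate φ at each world:
  0 (successors {3, 5, 6}): φ is true.
  1 (successors {1, 5, 7}): φ is false.
  2 (successors {3}): φ is true.
  3 (successors {1, 2, 4, 5, 7}): φ is true.
  4 (successors ∅): φ is true.
  5 (successors {0}): φ is true.
  6 (successors {0, 3, 4}): φ is true.
  7 (successors {1, 7}): φ is false.
For instance, at 3:
  At 3: r \land p is false, \Diamond p is true, so (r \land p) \lor \Diamond p is true.
    At 3: \Diamond p requires p at some successor in {1, 2, 4, 5, 7}.
      p holds at 4, so \Diamond p is true at 3.
Satisfying worlds: {0, 2, 3, 4, 5, 6}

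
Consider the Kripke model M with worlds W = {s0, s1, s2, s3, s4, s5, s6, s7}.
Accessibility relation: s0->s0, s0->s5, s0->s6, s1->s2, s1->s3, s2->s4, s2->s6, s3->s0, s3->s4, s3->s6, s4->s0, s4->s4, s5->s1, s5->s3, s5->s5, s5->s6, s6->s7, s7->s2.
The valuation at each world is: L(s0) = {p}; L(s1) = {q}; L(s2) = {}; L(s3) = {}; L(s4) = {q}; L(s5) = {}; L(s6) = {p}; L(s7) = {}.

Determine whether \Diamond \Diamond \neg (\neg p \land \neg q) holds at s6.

No

At s6: \Diamond \Diamond \neg (\neg p \land \neg q) requires \Diamond \neg (\neg p \land \neg q) at some successor in {s7}.
  At s7: \Diamond \neg (\neg p \land \neg q) is false.
So \Diamond \Diamond \neg (\neg p \land \neg q) is false at s6.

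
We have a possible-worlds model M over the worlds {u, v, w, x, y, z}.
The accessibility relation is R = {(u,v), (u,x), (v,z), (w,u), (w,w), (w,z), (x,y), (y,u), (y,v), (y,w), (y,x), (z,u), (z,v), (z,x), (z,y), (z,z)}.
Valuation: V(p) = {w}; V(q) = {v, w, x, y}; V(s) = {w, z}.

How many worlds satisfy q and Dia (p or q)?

3

Let φ = q and Dia (p or q). Evaluate φ at each world:
  u (successors {v, x}): φ is false.
  v (successors {z}): φ is false.
  w (successors {u, w, z}): φ is true.
  x (successors {y}): φ is true.
  y (successors {u, v, w, x}): φ is true.
  z (successors {u, v, x, y, z}): φ is false.
For instance, at x:
  At x: q is true, Dia (p or q) is true, so q and Dia (p or q) is true.
    At x: Dia (p or q) requires p or q at some successor in {y}.
      p or q holds at y, so Dia (p or q) is true at x.
Satisfying worlds: {w, x, y}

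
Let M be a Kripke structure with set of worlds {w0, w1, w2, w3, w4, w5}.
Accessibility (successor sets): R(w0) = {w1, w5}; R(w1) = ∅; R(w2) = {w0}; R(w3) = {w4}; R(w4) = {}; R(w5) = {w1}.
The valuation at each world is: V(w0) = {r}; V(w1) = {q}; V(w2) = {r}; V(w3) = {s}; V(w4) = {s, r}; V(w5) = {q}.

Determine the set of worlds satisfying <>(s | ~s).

w0, w2, w3, w5

Let φ = <>(s | ~s). Evaluate φ at each world:
  w0 (successors {w1, w5}): φ is true.
  w1 (successors ∅): φ is false.
  w2 (successors {w0}): φ is true.
  w3 (successors {w4}): φ is true.
  w4 (successors ∅): φ is false.
  w5 (successors {w1}): φ is true.
For instance, at w0:
  At w0: <>(s | ~s) requires s | ~s at some successor in {w1, w5}.
    s | ~s holds at w1, so <>(s | ~s) is true at w0.
Satisfying worlds: {w0, w2, w3, w5}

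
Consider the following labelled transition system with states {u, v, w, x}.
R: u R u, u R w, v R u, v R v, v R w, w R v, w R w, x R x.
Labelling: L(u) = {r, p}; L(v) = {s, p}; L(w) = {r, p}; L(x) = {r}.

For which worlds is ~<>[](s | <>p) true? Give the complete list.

x

Let φ = ~<>[](s | <>p). Evaluate φ at each world:
  u (successors {u, w}): φ is false.
  v (successors {u, v, w}): φ is false.
  w (successors {v, w}): φ is false.
  x (successors {x}): φ is true.
For instance, at u:
  At u: <>[](s | <>p) is true, so ~<>[](s | <>p) is false.
    At u: <>[](s | <>p) requires [](s | <>p) at some successor in {u, w}.
      [](s | <>p) holds at u, so <>[](s | <>p) is true at u.
Satisfying worlds: {x}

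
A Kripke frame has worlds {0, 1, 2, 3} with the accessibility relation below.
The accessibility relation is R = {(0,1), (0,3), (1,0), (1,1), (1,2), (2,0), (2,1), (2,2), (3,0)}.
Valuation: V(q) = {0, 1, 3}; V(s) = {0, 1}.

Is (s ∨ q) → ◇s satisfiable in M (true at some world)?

Yes

Let φ = (s ∨ q) → ◇s. Evaluate φ at each world:
  0 (successors {1, 3}): φ is true.
  1 (successors {0, 1, 2}): φ is true.
  2 (successors {0, 1, 2}): φ is true.
  3 (successors {0}): φ is true.
Detail at 0 (witness):
  At 0: s ∨ q is true, ◇s is true, so (s ∨ q) → ◇s is true.
    At 0: ◇s requires s at some successor in {1, 3}.
      s holds at 1, so ◇s is true at 0.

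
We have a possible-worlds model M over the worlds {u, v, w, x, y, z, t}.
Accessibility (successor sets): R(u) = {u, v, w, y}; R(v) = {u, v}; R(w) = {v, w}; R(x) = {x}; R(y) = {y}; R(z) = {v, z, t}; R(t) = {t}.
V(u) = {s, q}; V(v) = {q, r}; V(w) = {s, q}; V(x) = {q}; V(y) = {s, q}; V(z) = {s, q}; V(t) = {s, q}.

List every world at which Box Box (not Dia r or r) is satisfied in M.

x, y, t

Let φ = Box Box (not Dia r or r). Evaluate φ at each world:
  u (successors {u, v, w, y}): φ is false.
  v (successors {u, v}): φ is false.
  w (successors {v, w}): φ is false.
  x (successors {x}): φ is true.
  y (successors {y}): φ is true.
  z (successors {v, z, t}): φ is false.
  t (successors {t}): φ is true.
For instance, at u:
  At u: Box Box (not Dia r or r) requires Box (not Dia r or r) at every successor {u, v, w, y}.
    Box (not Dia r or r) fails at u, so Box Box (not Dia r or r) is false at u.
      At u: Box (not Dia r or r) requires not Dia r or r at every successor {u, v, w, y}.
        not Dia r or r fails at u, so Box (not Dia r or r) is false at u.
Satisfying worlds: {x, y, t}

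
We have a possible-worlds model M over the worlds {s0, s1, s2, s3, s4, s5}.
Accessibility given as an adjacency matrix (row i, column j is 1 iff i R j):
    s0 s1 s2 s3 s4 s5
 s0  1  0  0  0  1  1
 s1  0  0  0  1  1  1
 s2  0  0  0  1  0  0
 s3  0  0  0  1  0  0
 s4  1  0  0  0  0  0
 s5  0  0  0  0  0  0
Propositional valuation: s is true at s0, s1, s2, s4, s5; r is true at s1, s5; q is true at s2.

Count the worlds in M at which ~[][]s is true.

Let φ = ~[][]s. Evaluate φ at each world:
  s0 (successors {s0, s4, s5}): φ is false.
  s1 (successors {s3, s4, s5}): φ is true.
  s2 (successors {s3}): φ is true.
  s3 (successors {s3}): φ is true.
  s4 (successors {s0}): φ is false.
  s5 (successors ∅): φ is false.
For instance, at s4:
  At s4: [][]s is true, so ~[][]s is false.
    At s4: [][]s requires []s at every successor {s0}.
      At s0: []s is true.
    So [][]s is true at s4.
Satisfying worlds: {s1, s2, s3}

3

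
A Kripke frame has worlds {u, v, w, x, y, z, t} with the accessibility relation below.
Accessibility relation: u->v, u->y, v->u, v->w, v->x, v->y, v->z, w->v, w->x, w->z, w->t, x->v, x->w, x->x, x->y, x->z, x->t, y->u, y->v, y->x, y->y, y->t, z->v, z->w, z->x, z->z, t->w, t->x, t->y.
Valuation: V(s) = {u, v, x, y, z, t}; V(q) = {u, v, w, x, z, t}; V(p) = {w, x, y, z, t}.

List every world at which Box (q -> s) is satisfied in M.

u, w, y

Let φ = Box (q -> s). Evaluate φ at each world:
  u (successors {v, y}): φ is true.
  v (successors {u, w, x, y, z}): φ is false.
  w (successors {v, x, z, t}): φ is true.
  x (successors {v, w, x, y, z, t}): φ is false.
  y (successors {u, v, x, y, t}): φ is true.
  z (successors {v, w, x, z}): φ is false.
  t (successors {w, x, y}): φ is false.
For instance, at y:
  At y: Box (q -> s) requires q -> s at every successor {u, v, x, y, t}.
    At u: q -> s is true.
    At v: q -> s is true.
    At x: q -> s is true.
    At y: q -> s is true.
    At t: q -> s is true.
  So Box (q -> s) is true at y.
Satisfying worlds: {u, w, y}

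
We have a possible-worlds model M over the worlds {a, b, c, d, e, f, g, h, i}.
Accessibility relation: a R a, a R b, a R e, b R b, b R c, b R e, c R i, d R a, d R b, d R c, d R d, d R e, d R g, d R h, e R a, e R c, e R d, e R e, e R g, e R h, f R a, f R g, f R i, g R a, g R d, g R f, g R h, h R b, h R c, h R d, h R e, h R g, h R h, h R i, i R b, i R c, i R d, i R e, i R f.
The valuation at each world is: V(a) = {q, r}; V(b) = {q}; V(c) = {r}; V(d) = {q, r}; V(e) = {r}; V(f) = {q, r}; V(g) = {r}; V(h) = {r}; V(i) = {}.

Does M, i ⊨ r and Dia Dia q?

At i: r is false, Dia Dia q is true, so r and Dia Dia q is false.
  At i: Dia Dia q requires Dia q at some successor in {b, c, d, e, f}.
    Dia q holds at b, so Dia Dia q is true at i.
      At b: Dia q requires q at some successor in {b, c, e}.
        q holds at b, so Dia q is true at b.

No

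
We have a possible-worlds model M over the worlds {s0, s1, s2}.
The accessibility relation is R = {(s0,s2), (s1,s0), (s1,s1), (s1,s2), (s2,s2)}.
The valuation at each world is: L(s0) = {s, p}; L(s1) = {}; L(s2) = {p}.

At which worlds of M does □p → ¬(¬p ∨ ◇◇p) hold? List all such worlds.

s1

Let φ = □p → ¬(¬p ∨ ◇◇p). Evaluate φ at each world:
  s0 (successors {s2}): φ is false.
  s1 (successors {s0, s1, s2}): φ is true.
  s2 (successors {s2}): φ is false.
For instance, at s0:
  At s0: □p is true, ¬(¬p ∨ ◇◇p) is false, so □p → ¬(¬p ∨ ◇◇p) is false.
    At s0: □p requires p at every successor {s2}.
      At s2: p is true.
    So □p is true at s0.
    At s0: ¬p ∨ ◇◇p is true, so ¬(¬p ∨ ◇◇p) is false.
      At s0: ¬p is false, ◇◇p is true, so ¬p ∨ ◇◇p is true.
Satisfying worlds: {s1}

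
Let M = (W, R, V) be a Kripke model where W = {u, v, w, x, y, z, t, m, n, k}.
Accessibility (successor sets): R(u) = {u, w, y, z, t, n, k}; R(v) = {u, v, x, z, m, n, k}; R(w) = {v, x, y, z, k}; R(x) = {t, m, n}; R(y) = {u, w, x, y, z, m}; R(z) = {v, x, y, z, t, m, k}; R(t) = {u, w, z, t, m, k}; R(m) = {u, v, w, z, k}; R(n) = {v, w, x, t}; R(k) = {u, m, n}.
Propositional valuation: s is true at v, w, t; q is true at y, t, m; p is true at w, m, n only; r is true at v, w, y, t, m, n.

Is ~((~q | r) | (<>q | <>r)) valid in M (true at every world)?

No

Let φ = ~((~q | r) | (<>q | <>r)). Evaluate φ at each world:
  u (successors {u, w, y, z, t, n, k}): φ is false.
  v (successors {u, v, x, z, m, n, k}): φ is false.
  w (successors {v, x, y, z, k}): φ is false.
  x (successors {t, m, n}): φ is false.
  y (successors {u, w, x, y, z, m}): φ is false.
  z (successors {v, x, y, z, t, m, k}): φ is false.
  t (successors {u, w, z, t, m, k}): φ is false.
  m (successors {u, v, w, z, k}): φ is false.
  n (successors {v, w, x, t}): φ is false.
  k (successors {u, m, n}): φ is false.
Detail at u (counterexample):
  At u: (~q | r) | (<>q | <>r) is true, so ~((~q | r) | (<>q | <>r)) is false.
    At u: ~q | r is true, <>q | <>r is true, so (~q | r) | (<>q | <>r) is true.
      At u: <>q is true, <>r is true, so <>q | <>r is true.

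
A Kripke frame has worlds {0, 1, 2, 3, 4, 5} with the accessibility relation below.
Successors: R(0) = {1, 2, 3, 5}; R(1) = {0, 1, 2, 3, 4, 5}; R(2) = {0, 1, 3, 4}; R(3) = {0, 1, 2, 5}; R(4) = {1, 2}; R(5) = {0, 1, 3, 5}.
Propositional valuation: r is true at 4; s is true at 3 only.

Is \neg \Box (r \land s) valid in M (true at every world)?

Recall that \Box ψ holds at a world iff ψ holds at every accessible world, and \Diamond ψ holds iff ψ holds at some accessible world.
Let φ = \neg \Box (r \land s). Evaluate φ at each world:
  0 (successors {1, 2, 3, 5}): φ is true.
  1 (successors {0, 1, 2, 3, 4, 5}): φ is true.
  2 (successors {0, 1, 3, 4}): φ is true.
  3 (successors {0, 1, 2, 5}): φ is true.
  4 (successors {1, 2}): φ is true.
  5 (successors {0, 1, 3, 5}): φ is true.
For instance, at 5:
  At 5: \Box (r \land s) is false, so \neg \Box (r \land s) is true.
    At 5: \Box (r \land s) requires r \land s at every successor {0, 1, 3, 5}.
      r \land s fails at 0, so \Box (r \land s) is false at 5.

Yes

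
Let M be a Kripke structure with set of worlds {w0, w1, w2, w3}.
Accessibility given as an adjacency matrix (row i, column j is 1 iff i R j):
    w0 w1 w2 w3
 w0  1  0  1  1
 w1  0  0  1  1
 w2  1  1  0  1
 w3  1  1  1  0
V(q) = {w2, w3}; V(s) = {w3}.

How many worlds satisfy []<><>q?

4

Recall that []ψ holds at a world iff ψ holds at every accessible world, and <>ψ holds iff ψ holds at some accessible world.
Let φ = []<><>q. Evaluate φ at each world:
  w0 (successors {w0, w2, w3}): φ is true.
  w1 (successors {w2, w3}): φ is true.
  w2 (successors {w0, w1, w3}): φ is true.
  w3 (successors {w0, w1, w2}): φ is true.
For instance, at w3:
  At w3: []<><>q requires <><>q at every successor {w0, w1, w2}.
      At w0: <><>q requires <>q at some successor in {w0, w2, w3}.
        <>q holds at w0, so <><>q is true at w0.
      At w1: <><>q requires <>q at some successor in {w2, w3}.
        <>q holds at w2, so <><>q is true at w1.
      At w2: <><>q requires <>q at some successor in {w0, w1, w3}.
        <>q holds at w0, so <><>q is true at w2.
  So []<><>q is true at w3.
Satisfying worlds: {w0, w1, w2, w3}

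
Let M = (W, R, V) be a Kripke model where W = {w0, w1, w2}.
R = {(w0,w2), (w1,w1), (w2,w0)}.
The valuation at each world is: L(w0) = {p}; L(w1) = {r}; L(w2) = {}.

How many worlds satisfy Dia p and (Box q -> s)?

Recall that Box ψ holds at a world iff ψ holds at every accessible world, and Dia ψ holds iff ψ holds at some accessible world.
Let φ = Dia p and (Box q -> s). Evaluate φ at each world:
  w0 (successors {w2}): φ is false.
  w1 (successors {w1}): φ is false.
  w2 (successors {w0}): φ is true.
For instance, at w0:
  At w0: Dia p is false, Box q -> s is true, so Dia p and (Box q -> s) is false.
    At w0: Dia p requires p at some successor in {w2}.
      At w2: p is false.
    So Dia p is false at w0.
    At w0: Box q is false, s is false, so Box q -> s is true.
      At w0: Box q requires q at every successor {w2}.
        q fails at w2, so Box q is false at w0.
Satisfying worlds: {w2}

1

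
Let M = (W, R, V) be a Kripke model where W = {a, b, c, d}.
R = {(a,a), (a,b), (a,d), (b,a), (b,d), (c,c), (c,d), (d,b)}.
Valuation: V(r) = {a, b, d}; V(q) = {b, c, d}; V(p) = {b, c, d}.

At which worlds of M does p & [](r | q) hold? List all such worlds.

Let φ = p & [](r | q). Evaluate φ at each world:
  a (successors {a, b, d}): φ is false.
  b (successors {a, d}): φ is true.
  c (successors {c, d}): φ is true.
  d (successors {b}): φ is true.
For instance, at b:
  At b: p is true, [](r | q) is true, so p & [](r | q) is true.
    At b: [](r | q) requires r | q at every successor {a, d}.
      At a: r | q is true.
      At d: r | q is true.
    So [](r | q) is true at b.
Satisfying worlds: {b, c, d}

b, c, d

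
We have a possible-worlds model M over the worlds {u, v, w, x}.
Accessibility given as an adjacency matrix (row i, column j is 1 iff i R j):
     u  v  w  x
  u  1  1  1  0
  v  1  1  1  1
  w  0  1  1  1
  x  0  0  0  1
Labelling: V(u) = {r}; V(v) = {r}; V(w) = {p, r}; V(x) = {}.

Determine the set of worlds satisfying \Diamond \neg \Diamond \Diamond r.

v, w, x

Let φ = \Diamond \neg \Diamond \Diamond r. Evaluate φ at each world:
  u (successors {u, v, w}): φ is false.
  v (successors {u, v, w, x}): φ is true.
  w (successors {v, w, x}): φ is true.
  x (successors {x}): φ is true.
For instance, at w:
  At w: \Diamond \neg \Diamond \Diamond r requires \neg \Diamond \Diamond r at some successor in {v, w, x}.
    \neg \Diamond \Diamond r holds at x, so \Diamond \neg \Diamond \Diamond r is true at w.
      At x: \Diamond \Diamond r is false, so \neg \Diamond \Diamond r is true.
Satisfying worlds: {v, w, x}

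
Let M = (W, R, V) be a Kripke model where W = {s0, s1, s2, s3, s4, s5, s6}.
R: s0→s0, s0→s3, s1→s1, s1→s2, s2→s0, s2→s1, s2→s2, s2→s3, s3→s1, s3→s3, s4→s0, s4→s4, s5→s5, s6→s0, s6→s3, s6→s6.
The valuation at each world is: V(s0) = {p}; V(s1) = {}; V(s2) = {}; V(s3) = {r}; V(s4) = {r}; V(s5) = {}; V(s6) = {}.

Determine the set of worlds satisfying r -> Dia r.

s0, s1, s2, s3, s4, s5, s6

Let φ = r -> Dia r. Evaluate φ at each world:
  s0 (successors {s0, s3}): φ is true.
  s1 (successors {s1, s2}): φ is true.
  s2 (successors {s0, s1, s2, s3}): φ is true.
  s3 (successors {s1, s3}): φ is true.
  s4 (successors {s0, s4}): φ is true.
  s5 (successors {s5}): φ is true.
  s6 (successors {s0, s3, s6}): φ is true.
For instance, at s2:
  At s2: r is false, Dia r is true, so r -> Dia r is true.
    At s2: Dia r requires r at some successor in {s0, s1, s2, s3}.
      r holds at s3, so Dia r is true at s2.
Satisfying worlds: {s0, s1, s2, s3, s4, s5, s6}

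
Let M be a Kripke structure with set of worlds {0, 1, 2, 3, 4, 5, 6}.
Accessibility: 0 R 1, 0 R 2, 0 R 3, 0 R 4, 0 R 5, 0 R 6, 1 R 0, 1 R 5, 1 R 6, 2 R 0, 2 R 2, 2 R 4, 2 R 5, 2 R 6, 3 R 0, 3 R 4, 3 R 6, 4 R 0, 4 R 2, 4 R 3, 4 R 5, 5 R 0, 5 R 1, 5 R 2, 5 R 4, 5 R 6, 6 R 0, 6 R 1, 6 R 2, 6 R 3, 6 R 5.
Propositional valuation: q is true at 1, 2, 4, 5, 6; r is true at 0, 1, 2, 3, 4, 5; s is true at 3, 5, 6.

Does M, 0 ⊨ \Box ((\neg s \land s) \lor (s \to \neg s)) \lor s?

No

At 0: \Box ((\neg s \land s) \lor (s \to \neg s)) is false, s is false, so \Box ((\neg s \land s) \lor (s \to \neg s)) \lor s is false.
  At 0: \Box ((\neg s \land s) \lor (s \to \neg s)) requires (\neg s \land s) \lor (s \to \neg s) at every successor {1, 2, 3, 4, 5, 6}.
    (\neg s \land s) \lor (s \to \neg s) fails at 3, so \Box ((\neg s \land s) \lor (s \to \neg s)) is false at 0.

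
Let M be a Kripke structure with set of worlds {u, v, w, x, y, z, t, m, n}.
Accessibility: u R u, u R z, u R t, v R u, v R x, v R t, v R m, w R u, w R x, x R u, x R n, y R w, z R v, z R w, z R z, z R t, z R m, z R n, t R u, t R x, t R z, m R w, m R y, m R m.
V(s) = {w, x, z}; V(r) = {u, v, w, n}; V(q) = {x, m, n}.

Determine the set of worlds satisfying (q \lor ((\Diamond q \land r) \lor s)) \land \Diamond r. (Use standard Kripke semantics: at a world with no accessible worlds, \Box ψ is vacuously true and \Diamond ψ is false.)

Let φ = (q \lor ((\Diamond q \land r) \lor s)) \land \Diamond r. Evaluate φ at each world:
  u (successors {u, z, t}): φ is false.
  v (successors {u, x, t, m}): φ is true.
  w (successors {u, x}): φ is true.
  x (successors {u, n}): φ is true.
  y (successors {w}): φ is false.
  z (successors {v, w, z, t, m, n}): φ is true.
  t (successors {u, x, z}): φ is false.
  m (successors {w, y, m}): φ is true.
  n (successors ∅): φ is false.
For instance, at m:
  At m: q \lor ((\Diamond q \land r) \lor s) is true, \Diamond r is true, so (q \lor ((\Diamond q \land r) \lor s)) \land \Diamond r is true.
    At m: q is true, (\Diamond q \land r) \lor s is false, so q \lor ((\Diamond q \land r) \lor s) is true.
      At m: \Diamond q \land r is false, s is false, so (\Diamond q \land r) \lor s is false.
    At m: \Diamond r requires r at some successor in {w, y, m}.
      r holds at w, so \Diamond r is true at m.
Satisfying worlds: {v, w, x, z, m}

v, w, x, z, m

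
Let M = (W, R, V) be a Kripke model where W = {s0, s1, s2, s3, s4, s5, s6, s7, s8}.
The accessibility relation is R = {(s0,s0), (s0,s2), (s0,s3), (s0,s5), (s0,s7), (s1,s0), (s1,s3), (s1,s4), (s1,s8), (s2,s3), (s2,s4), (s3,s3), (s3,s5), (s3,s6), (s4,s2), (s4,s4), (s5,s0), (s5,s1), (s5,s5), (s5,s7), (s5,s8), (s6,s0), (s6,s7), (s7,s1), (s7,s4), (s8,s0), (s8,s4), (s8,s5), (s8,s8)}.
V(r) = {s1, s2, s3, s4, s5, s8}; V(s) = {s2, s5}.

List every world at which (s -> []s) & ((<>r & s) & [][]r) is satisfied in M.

Recall that []ψ holds at a world iff ψ holds at every accessible world, and <>ψ holds iff ψ holds at some accessible world.
Let φ = (s -> []s) & ((<>r & s) & [][]r). Evaluate φ at each world:
  s0 (successors {s0, s2, s3, s5, s7}): φ is false.
  s1 (successors {s0, s3, s4, s8}): φ is false.
  s2 (successors {s3, s4}): φ is false.
  s3 (successors {s3, s5, s6}): φ is false.
  s4 (successors {s2, s4}): φ is false.
  s5 (successors {s0, s1, s5, s7, s8}): φ is false.
  s6 (successors {s0, s7}): φ is false.
  s7 (successors {s1, s4}): φ is false.
  s8 (successors {s0, s4, s5, s8}): φ is false.
For instance, at s5:
  At s5: s -> []s is false, (<>r & s) & [][]r is false, so (s -> []s) & ((<>r & s) & [][]r) is false.
    At s5: s is true, []s is false, so s -> []s is false.
      At s5: []s requires s at every successor {s0, s1, s5, s7, s8}.
        s fails at s0, so []s is false at s5.
    At s5: <>r & s is true, [][]r is false, so (<>r & s) & [][]r is false.
      At s5: <>r is true, s is true, so <>r & s is true.
      At s5: [][]r requires []r at every successor {s0, s1, s5, s7, s8}.
        []r fails at s0, so [][]r is false at s5.
Satisfying worlds: none.

none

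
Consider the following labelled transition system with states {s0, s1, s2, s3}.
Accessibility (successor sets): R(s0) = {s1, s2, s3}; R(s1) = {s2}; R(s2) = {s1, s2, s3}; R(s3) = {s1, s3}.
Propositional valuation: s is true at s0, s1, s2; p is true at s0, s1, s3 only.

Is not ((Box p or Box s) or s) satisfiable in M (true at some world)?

Let φ = not ((Box p or Box s) or s). Evaluate φ at each world:
  s0 (successors {s1, s2, s3}): φ is false.
  s1 (successors {s2}): φ is false.
  s2 (successors {s1, s2, s3}): φ is false.
  s3 (successors {s1, s3}): φ is false.
For instance, at s1:
  At s1: (Box p or Box s) or s is true, so not ((Box p or Box s) or s) is false.
    At s1: Box p or Box s is true, s is true, so (Box p or Box s) or s is true.
      At s1: Box p is false, Box s is true, so Box p or Box s is true.

No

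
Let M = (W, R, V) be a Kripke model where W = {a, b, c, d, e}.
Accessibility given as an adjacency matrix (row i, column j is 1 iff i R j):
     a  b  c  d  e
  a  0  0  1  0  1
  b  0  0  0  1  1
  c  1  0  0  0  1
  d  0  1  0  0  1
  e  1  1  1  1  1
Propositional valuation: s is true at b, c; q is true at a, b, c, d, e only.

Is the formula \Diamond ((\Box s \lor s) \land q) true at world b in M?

At b: \Diamond ((\Box s \lor s) \land q) requires (\Box s \lor s) \land q at some successor in {d, e}.
  At d: (\Box s \lor s) \land q is false.
  At e: (\Box s \lor s) \land q is false.
So \Diamond ((\Box s \lor s) \land q) is false at b.

No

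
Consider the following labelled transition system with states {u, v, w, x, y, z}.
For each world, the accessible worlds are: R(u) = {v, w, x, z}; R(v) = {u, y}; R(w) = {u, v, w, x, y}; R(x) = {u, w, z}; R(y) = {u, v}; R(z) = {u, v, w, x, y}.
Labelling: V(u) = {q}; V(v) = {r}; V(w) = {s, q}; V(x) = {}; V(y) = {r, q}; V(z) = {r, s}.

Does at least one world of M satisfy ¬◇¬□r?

No

Recall that □ψ holds at a world iff ψ holds at every accessible world, and ◇ψ holds iff ψ holds at some accessible world.
Let φ = ¬◇¬□r. Evaluate φ at each world:
  u (successors {v, w, x, z}): φ is false.
  v (successors {u, y}): φ is false.
  w (successors {u, v, w, x, y}): φ is false.
  x (successors {u, w, z}): φ is false.
  y (successors {u, v}): φ is false.
  z (successors {u, v, w, x, y}): φ is false.
For instance, at x:
  At x: ◇¬□r is true, so ¬◇¬□r is false.
    At x: ◇¬□r requires ¬□r at some successor in {u, w, z}.
      ¬□r holds at u, so ◇¬□r is true at x.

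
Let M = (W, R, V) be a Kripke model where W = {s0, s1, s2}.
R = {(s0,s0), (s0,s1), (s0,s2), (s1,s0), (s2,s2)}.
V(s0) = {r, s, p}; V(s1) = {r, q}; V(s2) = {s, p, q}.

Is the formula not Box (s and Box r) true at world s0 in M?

At s0: Box (s and Box r) is false, so not Box (s and Box r) is true.
  At s0: Box (s and Box r) requires s and Box r at every successor {s0, s1, s2}.
    s and Box r fails at s0, so Box (s and Box r) is false at s0.
      At s0: s is true, Box r is false, so s and Box r is false.

Yes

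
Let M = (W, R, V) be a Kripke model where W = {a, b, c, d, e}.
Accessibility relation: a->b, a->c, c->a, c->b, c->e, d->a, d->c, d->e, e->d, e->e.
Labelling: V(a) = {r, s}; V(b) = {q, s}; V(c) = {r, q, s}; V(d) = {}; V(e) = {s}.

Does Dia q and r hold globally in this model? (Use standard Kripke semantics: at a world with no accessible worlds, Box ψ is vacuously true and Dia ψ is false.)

No

Recall that Dia ψ holds at a world iff ψ holds at some accessible world.
Let φ = Dia q and r. Evaluate φ at each world:
  a (successors {b, c}): φ is true.
  b (successors ∅): φ is false.
  c (successors {a, b, e}): φ is true.
  d (successors {a, c, e}): φ is false.
  e (successors {d, e}): φ is false.
Detail at b (counterexample):
  At b: Dia q is false, r is false, so Dia q and r is false.
    At b: no accessible worlds, so Dia q is false.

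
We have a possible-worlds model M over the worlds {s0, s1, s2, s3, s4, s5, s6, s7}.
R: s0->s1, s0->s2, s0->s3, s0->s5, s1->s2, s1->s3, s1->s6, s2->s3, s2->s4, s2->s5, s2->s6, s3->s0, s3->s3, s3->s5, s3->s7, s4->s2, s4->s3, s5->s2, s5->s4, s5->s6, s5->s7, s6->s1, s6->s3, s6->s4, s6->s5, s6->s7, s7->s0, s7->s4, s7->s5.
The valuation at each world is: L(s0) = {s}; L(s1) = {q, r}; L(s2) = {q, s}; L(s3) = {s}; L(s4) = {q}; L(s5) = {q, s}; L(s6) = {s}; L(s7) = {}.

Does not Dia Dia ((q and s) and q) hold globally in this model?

Let φ = not Dia Dia ((q and s) and q). Evaluate φ at each world:
  s0 (successors {s1, s2, s3, s5}): φ is false.
  s1 (successors {s2, s3, s6}): φ is false.
  s2 (successors {s3, s4, s5, s6}): φ is false.
  s3 (successors {s0, s3, s5, s7}): φ is false.
  s4 (successors {s2, s3}): φ is false.
  s5 (successors {s2, s4, s6, s7}): φ is false.
  s6 (successors {s1, s3, s4, s5, s7}): φ is false.
  s7 (successors {s0, s4, s5}): φ is false.
Detail at s0 (counterexample):
  At s0: Dia Dia ((q and s) and q) is true, so not Dia Dia ((q and s) and q) is false.
    At s0: Dia Dia ((q and s) and q) requires Dia ((q and s) and q) at some successor in {s1, s2, s3, s5}.
      Dia ((q and s) and q) holds at s1, so Dia Dia ((q and s) and q) is true at s0.

No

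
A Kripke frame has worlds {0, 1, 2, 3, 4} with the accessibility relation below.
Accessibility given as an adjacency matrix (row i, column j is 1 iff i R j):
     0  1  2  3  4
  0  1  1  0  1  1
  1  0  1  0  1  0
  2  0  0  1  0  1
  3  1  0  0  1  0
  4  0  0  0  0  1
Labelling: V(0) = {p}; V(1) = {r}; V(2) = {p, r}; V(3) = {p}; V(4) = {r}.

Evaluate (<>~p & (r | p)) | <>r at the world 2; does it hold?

Yes

At 2: <>~p & (r | p) is true, <>r is true, so (<>~p & (r | p)) | <>r is true.
  At 2: <>~p is true, r | p is true, so <>~p & (r | p) is true.
    At 2: <>~p requires ~p at some successor in {2, 4}.
      ~p holds at 4, so <>~p is true at 2.
  At 2: <>r requires r at some successor in {2, 4}.
    r holds at 2, so <>r is true at 2.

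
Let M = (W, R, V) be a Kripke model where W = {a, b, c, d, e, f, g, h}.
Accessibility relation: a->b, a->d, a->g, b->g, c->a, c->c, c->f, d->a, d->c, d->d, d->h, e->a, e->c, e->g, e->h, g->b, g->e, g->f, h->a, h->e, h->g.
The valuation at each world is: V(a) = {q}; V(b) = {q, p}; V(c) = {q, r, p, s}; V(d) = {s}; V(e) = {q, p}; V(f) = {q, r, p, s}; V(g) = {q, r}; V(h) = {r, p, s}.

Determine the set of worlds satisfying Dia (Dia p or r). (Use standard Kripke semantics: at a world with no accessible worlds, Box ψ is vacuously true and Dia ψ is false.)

a, b, c, d, e, g, h

Let φ = Dia (Dia p or r). Evaluate φ at each world:
  a (successors {b, d, g}): φ is true.
  b (successors {g}): φ is true.
  c (successors {a, c, f}): φ is true.
  d (successors {a, c, d, h}): φ is true.
  e (successors {a, c, g, h}): φ is true.
  f (successors ∅): φ is false.
  g (successors {b, e, f}): φ is true.
  h (successors {a, e, g}): φ is true.
For instance, at h:
  At h: Dia (Dia p or r) requires Dia p or r at some successor in {a, e, g}.
    Dia p or r holds at a, so Dia (Dia p or r) is true at h.
      At a: Dia p is true, r is false, so Dia p or r is true.
Satisfying worlds: {a, b, c, d, e, g, h}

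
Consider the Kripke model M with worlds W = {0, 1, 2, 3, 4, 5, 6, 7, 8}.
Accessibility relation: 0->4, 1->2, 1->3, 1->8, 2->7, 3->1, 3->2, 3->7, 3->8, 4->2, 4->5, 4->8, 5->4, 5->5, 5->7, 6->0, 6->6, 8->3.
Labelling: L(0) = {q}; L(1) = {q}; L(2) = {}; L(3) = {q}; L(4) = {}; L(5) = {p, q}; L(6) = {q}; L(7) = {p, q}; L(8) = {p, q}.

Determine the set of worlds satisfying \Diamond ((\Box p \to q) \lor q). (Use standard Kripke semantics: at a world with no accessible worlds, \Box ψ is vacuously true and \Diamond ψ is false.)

0, 1, 2, 3, 4, 5, 6, 8

Recall that \Box ψ holds at a world iff ψ holds at every accessible world, and \Diamond ψ holds iff ψ holds at some accessible world.
Let φ = \Diamond ((\Box p \to q) \lor q). Evaluate φ at each world:
  0 (successors {4}): φ is true.
  1 (successors {2, 3, 8}): φ is true.
  2 (successors {7}): φ is true.
  3 (successors {1, 2, 7, 8}): φ is true.
  4 (successors {2, 5, 8}): φ is true.
  5 (successors {4, 5, 7}): φ is true.
  6 (successors {0, 6}): φ is true.
  7 (successors ∅): φ is false.
  8 (successors {3}): φ is true.
For instance, at 1:
  At 1: \Diamond ((\Box p \to q) \lor q) requires (\Box p \to q) \lor q at some successor in {2, 3, 8}.
    (\Box p \to q) \lor q holds at 3, so \Diamond ((\Box p \to q) \lor q) is true at 1.
      At 3: \Box p \to q is true, q is true, so (\Box p \to q) \lor q is true.
Satisfying worlds: {0, 1, 2, 3, 4, 5, 6, 8}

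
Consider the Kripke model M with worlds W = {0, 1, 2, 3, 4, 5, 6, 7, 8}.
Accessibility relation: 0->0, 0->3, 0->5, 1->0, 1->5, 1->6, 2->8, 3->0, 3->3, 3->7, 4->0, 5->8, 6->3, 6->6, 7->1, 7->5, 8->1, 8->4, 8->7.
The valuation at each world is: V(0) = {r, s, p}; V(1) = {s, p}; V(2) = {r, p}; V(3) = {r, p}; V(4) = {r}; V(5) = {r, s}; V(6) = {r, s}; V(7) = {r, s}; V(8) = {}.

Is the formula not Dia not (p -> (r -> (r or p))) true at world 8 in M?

Yes

At 8: Dia not (p -> (r -> (r or p))) is false, so not Dia not (p -> (r -> (r or p))) is true.
  At 8: Dia not (p -> (r -> (r or p))) requires not (p -> (r -> (r or p))) at some successor in {1, 4, 7}.
    At 1: not (p -> (r -> (r or p))) is false.
    At 4: not (p -> (r -> (r or p))) is false.
    At 7: not (p -> (r -> (r or p))) is false.
  So Dia not (p -> (r -> (r or p))) is false at 8.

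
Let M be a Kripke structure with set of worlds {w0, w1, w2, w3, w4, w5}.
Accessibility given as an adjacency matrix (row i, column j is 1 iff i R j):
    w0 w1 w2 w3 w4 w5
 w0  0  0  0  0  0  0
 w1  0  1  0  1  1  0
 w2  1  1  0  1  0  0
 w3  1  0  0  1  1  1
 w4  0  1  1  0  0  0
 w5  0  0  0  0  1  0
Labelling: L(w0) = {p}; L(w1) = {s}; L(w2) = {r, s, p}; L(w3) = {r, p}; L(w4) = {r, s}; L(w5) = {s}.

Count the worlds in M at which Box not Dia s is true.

1

Let φ = Box not Dia s. Evaluate φ at each world:
  w0 (successors ∅): φ is true.
  w1 (successors {w1, w3, w4}): φ is false.
  w2 (successors {w0, w1, w3}): φ is false.
  w3 (successors {w0, w3, w4, w5}): φ is false.
  w4 (successors {w1, w2}): φ is false.
  w5 (successors {w4}): φ is false.
For instance, at w4:
  At w4: Box not Dia s requires not Dia s at every successor {w1, w2}.
    not Dia s fails at w1, so Box not Dia s is false at w4.
      At w1: Dia s is true, so not Dia s is false.
Satisfying worlds: {w0}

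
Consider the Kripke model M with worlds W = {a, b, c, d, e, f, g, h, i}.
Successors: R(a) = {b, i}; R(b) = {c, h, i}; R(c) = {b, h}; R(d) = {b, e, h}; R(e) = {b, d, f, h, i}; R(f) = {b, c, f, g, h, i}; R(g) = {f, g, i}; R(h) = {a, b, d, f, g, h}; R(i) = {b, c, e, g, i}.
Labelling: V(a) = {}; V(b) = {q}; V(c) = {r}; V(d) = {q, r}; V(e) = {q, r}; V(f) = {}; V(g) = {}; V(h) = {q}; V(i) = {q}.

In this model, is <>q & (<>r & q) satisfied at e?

Yes

Recall that <>ψ holds at a world iff ψ holds at some accessible world.
At e: <>q is true, <>r & q is true, so <>q & (<>r & q) is true.
  At e: <>q requires q at some successor in {b, d, f, h, i}.
    q holds at b, so <>q is true at e.
  At e: <>r is true, q is true, so <>r & q is true.
    At e: <>r requires r at some successor in {b, d, f, h, i}.
      r holds at d, so <>r is true at e.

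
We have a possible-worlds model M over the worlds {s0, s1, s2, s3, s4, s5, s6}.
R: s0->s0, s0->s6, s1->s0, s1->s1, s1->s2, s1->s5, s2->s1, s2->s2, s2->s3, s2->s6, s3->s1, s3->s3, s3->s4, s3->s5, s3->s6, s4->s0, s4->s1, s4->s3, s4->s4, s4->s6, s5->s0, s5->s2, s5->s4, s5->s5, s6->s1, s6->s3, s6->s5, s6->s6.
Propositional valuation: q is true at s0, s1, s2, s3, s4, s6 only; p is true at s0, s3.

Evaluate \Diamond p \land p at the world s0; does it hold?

Yes

Recall that \Diamond ψ holds at a world iff ψ holds at some accessible world.
At s0: \Diamond p is true, p is true, so \Diamond p \land p is true.
  At s0: \Diamond p requires p at some successor in {s0, s6}.
    p holds at s0, so \Diamond p is true at s0.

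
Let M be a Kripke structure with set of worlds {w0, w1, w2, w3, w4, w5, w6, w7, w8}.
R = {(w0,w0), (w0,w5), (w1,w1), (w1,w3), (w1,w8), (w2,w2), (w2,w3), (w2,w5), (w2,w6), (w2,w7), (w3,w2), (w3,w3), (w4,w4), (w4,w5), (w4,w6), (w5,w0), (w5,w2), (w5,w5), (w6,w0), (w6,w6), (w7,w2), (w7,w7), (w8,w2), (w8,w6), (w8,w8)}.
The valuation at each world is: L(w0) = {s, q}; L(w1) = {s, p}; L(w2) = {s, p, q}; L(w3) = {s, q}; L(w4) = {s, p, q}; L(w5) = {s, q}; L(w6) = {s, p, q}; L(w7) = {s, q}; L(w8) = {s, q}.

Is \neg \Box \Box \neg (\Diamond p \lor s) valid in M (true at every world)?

Yes

Let φ = \neg \Box \Box \neg (\Diamond p \lor s). Evaluate φ at each world:
  w0 (successors {w0, w5}): φ is true.
  w1 (successors {w1, w3, w8}): φ is true.
  w2 (successors {w2, w3, w5, w6, w7}): φ is true.
  w3 (successors {w2, w3}): φ is true.
  w4 (successors {w4, w5, w6}): φ is true.
  w5 (successors {w0, w2, w5}): φ is true.
  w6 (successors {w0, w6}): φ is true.
  w7 (successors {w2, w7}): φ is true.
  w8 (successors {w2, w6, w8}): φ is true.
For instance, at w0:
  At w0: \Box \Box \neg (\Diamond p \lor s) is false, so \neg \Box \Box \neg (\Diamond p \lor s) is true.
    At w0: \Box \Box \neg (\Diamond p \lor s) requires \Box \neg (\Diamond p \lor s) at every successor {w0, w5}.
      \Box \neg (\Diamond p \lor s) fails at w0, so \Box \Box \neg (\Diamond p \lor s) is false at w0.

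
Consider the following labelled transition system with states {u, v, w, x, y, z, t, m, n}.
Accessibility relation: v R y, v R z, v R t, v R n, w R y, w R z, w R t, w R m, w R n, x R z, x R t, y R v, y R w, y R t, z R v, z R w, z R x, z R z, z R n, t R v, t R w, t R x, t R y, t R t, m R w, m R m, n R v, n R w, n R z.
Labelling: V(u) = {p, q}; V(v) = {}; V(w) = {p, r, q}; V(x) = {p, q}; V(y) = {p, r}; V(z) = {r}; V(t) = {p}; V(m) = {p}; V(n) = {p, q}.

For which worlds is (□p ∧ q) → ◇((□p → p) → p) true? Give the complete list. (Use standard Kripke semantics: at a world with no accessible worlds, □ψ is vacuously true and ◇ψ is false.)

v, w, x, y, z, t, m, n

Recall that □ψ holds at a world iff ψ holds at every accessible world, and ◇ψ holds iff ψ holds at some accessible world.
Let φ = (□p ∧ q) → ◇((□p → p) → p). Evaluate φ at each world:
  u (successors ∅): φ is false.
  v (successors {y, z, t, n}): φ is true.
  w (successors {y, z, t, m, n}): φ is true.
  x (successors {z, t}): φ is true.
  y (successors {v, w, t}): φ is true.
  z (successors {v, w, x, z, n}): φ is true.
  t (successors {v, w, x, y, t}): φ is true.
  m (successors {w, m}): φ is true.
  n (successors {v, w, z}): φ is true.
For instance, at n:
  At n: □p ∧ q is false, ◇((□p → p) → p) is true, so (□p ∧ q) → ◇((□p → p) → p) is true.
    At n: □p is false, q is true, so □p ∧ q is false.
      At n: □p requires p at every successor {v, w, z}.
        p fails at v, so □p is false at n.
    At n: ◇((□p → p) → p) requires (□p → p) → p at some successor in {v, w, z}.
      (□p → p) → p holds at w, so ◇((□p → p) → p) is true at n.
Satisfying worlds: {v, w, x, y, z, t, m, n}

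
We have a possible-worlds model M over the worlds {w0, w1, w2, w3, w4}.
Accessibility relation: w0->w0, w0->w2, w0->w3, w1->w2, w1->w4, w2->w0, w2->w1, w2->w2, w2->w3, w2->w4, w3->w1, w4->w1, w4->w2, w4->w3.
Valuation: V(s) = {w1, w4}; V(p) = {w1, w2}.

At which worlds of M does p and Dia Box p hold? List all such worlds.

w2

Let φ = p and Dia Box p. Evaluate φ at each world:
  w0 (successors {w0, w2, w3}): φ is false.
  w1 (successors {w2, w4}): φ is false.
  w2 (successors {w0, w1, w2, w3, w4}): φ is true.
  w3 (successors {w1}): φ is false.
  w4 (successors {w1, w2, w3}): φ is false.
For instance, at w0:
  At w0: p is false, Dia Box p is true, so p and Dia Box p is false.
    At w0: Dia Box p requires Box p at some successor in {w0, w2, w3}.
      Box p holds at w3, so Dia Box p is true at w0.
Satisfying worlds: {w2}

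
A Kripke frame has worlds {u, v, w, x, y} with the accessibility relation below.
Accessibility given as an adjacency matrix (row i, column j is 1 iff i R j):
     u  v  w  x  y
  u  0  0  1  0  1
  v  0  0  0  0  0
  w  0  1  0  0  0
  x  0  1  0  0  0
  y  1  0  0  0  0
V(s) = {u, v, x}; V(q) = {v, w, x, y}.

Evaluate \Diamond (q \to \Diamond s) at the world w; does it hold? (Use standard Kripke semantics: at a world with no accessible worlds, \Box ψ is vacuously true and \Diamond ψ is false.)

Recall that \Diamond ψ holds at a world iff ψ holds at some accessible world.
At w: \Diamond (q \to \Diamond s) requires q \to \Diamond s at some successor in {v}.
  At v: q \to \Diamond s is false.
So \Diamond (q \to \Diamond s) is false at w.

No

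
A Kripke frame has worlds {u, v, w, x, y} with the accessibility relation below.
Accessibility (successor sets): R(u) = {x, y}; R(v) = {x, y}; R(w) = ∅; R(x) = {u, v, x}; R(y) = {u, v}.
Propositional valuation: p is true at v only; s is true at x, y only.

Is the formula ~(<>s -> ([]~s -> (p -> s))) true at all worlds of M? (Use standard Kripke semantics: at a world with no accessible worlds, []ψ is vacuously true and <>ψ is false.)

Let φ = ~(<>s -> ([]~s -> (p -> s))). Evaluate φ at each world:
  u (successors {x, y}): φ is false.
  v (successors {x, y}): φ is false.
  w (successors ∅): φ is false.
  x (successors {u, v, x}): φ is false.
  y (successors {u, v}): φ is false.
Detail at u (counterexample):
  At u: <>s -> ([]~s -> (p -> s)) is true, so ~(<>s -> ([]~s -> (p -> s))) is false.
    At u: <>s is true, []~s -> (p -> s) is true, so <>s -> ([]~s -> (p -> s)) is true.
      At u: <>s requires s at some successor in {x, y}.
        s holds at x, so <>s is true at u.
      At u: []~s is false, p -> s is true, so []~s -> (p -> s) is true.

No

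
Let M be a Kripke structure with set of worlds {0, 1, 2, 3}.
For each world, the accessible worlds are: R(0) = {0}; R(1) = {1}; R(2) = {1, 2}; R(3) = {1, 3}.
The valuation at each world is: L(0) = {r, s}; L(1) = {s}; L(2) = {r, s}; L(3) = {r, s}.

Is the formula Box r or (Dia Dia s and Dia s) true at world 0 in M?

Recall that Box ψ holds at a world iff ψ holds at every accessible world, and Dia ψ holds iff ψ holds at some accessible world.
At 0: Box r is true, Dia Dia s and Dia s is true, so Box r or (Dia Dia s and Dia s) is true.
  At 0: Box r requires r at every successor {0}.
    At 0: r is true.
  So Box r is true at 0.
  At 0: Dia Dia s is true, Dia s is true, so Dia Dia s and Dia s is true.
    At 0: Dia Dia s requires Dia s at some successor in {0}.
      Dia s holds at 0, so Dia Dia s is true at 0.
    At 0: Dia s requires s at some successor in {0}.
      s holds at 0, so Dia s is true at 0.

Yes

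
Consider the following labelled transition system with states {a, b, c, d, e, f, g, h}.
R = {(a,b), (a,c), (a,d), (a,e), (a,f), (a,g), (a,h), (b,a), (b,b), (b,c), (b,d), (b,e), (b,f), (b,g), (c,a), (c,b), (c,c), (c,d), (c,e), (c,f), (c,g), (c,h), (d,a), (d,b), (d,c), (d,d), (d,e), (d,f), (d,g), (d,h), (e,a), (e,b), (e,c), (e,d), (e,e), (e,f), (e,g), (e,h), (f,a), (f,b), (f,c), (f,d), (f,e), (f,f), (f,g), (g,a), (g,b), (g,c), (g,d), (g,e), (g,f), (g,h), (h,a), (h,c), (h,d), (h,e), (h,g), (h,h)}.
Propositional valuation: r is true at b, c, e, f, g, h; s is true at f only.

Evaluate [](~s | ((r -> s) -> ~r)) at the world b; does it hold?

No

Recall that []ψ holds at a world iff ψ holds at every accessible world, and <>ψ holds iff ψ holds at some accessible world.
At b: [](~s | ((r -> s) -> ~r)) requires ~s | ((r -> s) -> ~r) at every successor {a, b, c, d, e, f, g}.
  ~s | ((r -> s) -> ~r) fails at f, so [](~s | ((r -> s) -> ~r)) is false at b.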